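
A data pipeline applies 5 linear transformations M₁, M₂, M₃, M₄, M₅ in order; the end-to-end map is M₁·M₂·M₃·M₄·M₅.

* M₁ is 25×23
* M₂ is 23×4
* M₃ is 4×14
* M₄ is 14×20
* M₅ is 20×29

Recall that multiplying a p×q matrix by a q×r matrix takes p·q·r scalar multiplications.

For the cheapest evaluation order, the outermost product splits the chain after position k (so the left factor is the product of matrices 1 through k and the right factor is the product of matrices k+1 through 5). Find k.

Adjacent pairs: M₁M₂ = 25·23·4 = 2300; M₂M₃ = 23·4·14 = 1288; M₃M₄ = 4·14·20 = 1120; M₄M₅ = 14·20·29 = 8120.
Length 3: M₁..M₃: k=1: 0+1288+25·23·14=9338; k=2: 2300+0+25·4·14=3700 → min 3700 | M₂..M₄: k=2: 0+1120+23·4·20=2960; k=3: 1288+0+23·14·20=7728 → min 2960 | M₃..M₅: k=3: 0+8120+4·14·29=9744; k=4: 1120+0+4·20·29=3440 → min 3440.
Length 4: M₁..M₄: k=1: 0+2960+25·23·20=14460; k=2: 2300+1120+25·4·20=5420; k=3: 3700+0+25·14·20=10700 → min 5420 | M₂..M₅: k=2: 0+3440+23·4·29=6108; k=3: 1288+8120+23·14·29=18746; k=4: 2960+0+23·20·29=16300 → min 6108.
Top-level splits: k=1: (M₁..M₁)·(M₂..M₅) → 0+6108+25·23·29 = 22783; k=2: (M₁..M₂)·(M₃..M₅) → 2300+3440+25·4·29 = 8640; k=3: (M₁..M₃)·(M₄..M₅) → 3700+8120+25·14·29 = 21970; k=4: (M₁..M₄)·(M₅..M₅) → 5420+0+25·20·29 = 19920.
Best split is after M₂, i.e. k = 2.

2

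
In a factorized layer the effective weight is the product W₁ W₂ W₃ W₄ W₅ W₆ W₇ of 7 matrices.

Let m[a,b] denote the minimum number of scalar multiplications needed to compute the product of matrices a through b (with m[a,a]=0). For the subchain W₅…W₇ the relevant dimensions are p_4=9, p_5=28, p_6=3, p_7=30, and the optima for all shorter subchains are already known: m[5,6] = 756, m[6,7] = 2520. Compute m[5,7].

m[5,7] = min over k∈[5,6] of m[5,k]+m[k+1,7]+p_{4}·p_k·p_{7}.
k=5: 0 + 2520 + 9·28·30 = 10080; k=6: 756 + 0 + 9·3·30 = 1566.
Minimum: 1566 at k=6.

1566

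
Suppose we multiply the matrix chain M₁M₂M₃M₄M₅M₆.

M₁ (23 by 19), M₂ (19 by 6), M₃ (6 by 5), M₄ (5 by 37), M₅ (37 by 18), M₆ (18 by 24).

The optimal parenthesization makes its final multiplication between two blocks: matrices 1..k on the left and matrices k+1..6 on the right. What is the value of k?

Adjacent pairs: M₁M₂ = 23·19·6 = 2622; M₂M₃ = 19·6·5 = 570; M₃M₄ = 6·5·37 = 1110; M₄M₅ = 5·37·18 = 3330; M₅M₆ = 37·18·24 = 15984.
Length 3: M₁..M₃: k=1: 0+570+23·19·5=2755; k=2: 2622+0+23·6·5=3312 → min 2755 | M₂..M₄: k=2: 0+1110+19·6·37=5328; k=3: 570+0+19·5·37=4085 → min 4085 | M₃..M₅: k=3: 0+3330+6·5·18=3870; k=4: 1110+0+6·37·18=5106 → min 3870 | M₄..M₆: k=4: 0+15984+5·37·24=20424; k=5: 3330+0+5·18·24=5490 → min 5490.
Length 4: M₁..M₄: k=1: 0+4085+23·19·37=20254; k=2: 2622+1110+23·6·37=8838; k=3: 2755+0+23·5·37=7010 → min 7010 | M₂..M₅: k=2: 0+3870+19·6·18=5922; k=3: 570+3330+19·5·18=5610; k=4: 4085+0+19·37·18=16739 → min 5610 | M₃..M₆: k=3: 0+5490+6·5·24=6210; k=4: 1110+15984+6·37·24=22422; k=5: 3870+0+6·18·24=6462 → min 6210.
Length 5: M₁..M₅: k=1: 0+5610+23·19·18=13476; k=2: 2622+3870+23·6·18=8976; k=3: 2755+3330+23·5·18=8155; k=4: 7010+0+23·37·18=22328 → min 8155 | M₂..M₆: k=2: 0+6210+19·6·24=8946; k=3: 570+5490+19·5·24=8340; k=4: 4085+15984+19·37·24=36941; k=5: 5610+0+19·18·24=13818 → min 8340.
Top-level splits: k=1: (M₁..M₁)·(M₂..M₆) → 0+8340+23·19·24 = 18828; k=2: (M₁..M₂)·(M₃..M₆) → 2622+6210+23·6·24 = 12144; k=3: (M₁..M₃)·(M₄..M₆) → 2755+5490+23·5·24 = 11005; k=4: (M₁..M₄)·(M₅..M₆) → 7010+15984+23·37·24 = 43418; k=5: (M₁..M₅)·(M₆..M₆) → 8155+0+23·18·24 = 18091.
Best split is after M₃, i.e. k = 3.

3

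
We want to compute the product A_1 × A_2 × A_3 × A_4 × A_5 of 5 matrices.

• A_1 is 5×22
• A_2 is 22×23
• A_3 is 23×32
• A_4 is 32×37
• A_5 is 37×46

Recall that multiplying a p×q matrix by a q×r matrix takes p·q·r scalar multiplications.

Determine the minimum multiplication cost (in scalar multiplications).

Adjacent pairs: A_1A_2 = 5·22·23 = 2530; A_2A_3 = 22·23·32 = 16192; A_3A_4 = 23·32·37 = 27232; A_4A_5 = 32·37·46 = 54464.
Length 3: A_1..A_3: k=1: 0+16192+5·22·32=19712; k=2: 2530+0+5·23·32=6210 → min 6210 | A_2..A_4: k=2: 0+27232+22·23·37=45954; k=3: 16192+0+22·32·37=42240 → min 42240 | A_3..A_5: k=3: 0+54464+23·32·46=88320; k=4: 27232+0+23·37·46=66378 → min 66378.
Length 4: A_1..A_4: k=1: 0+42240+5·22·37=46310; k=2: 2530+27232+5·23·37=34017; k=3: 6210+0+5·32·37=12130 → min 12130 | A_2..A_5: k=2: 0+66378+22·23·46=89654; k=3: 16192+54464+22·32·46=103040; k=4: 42240+0+22·37·46=79684 → min 79684.
Length 5: A_1..A_5: k=1: 0+79684+5·22·46=84744; k=2: 2530+66378+5·23·46=74198; k=3: 6210+54464+5·32·46=68034; k=4: 12130+0+5·37·46=20640 → min 20640.
Optimal order: ((((A_1 × A_2) × A_3) × A_4) × A_5) with cost 20640.

20640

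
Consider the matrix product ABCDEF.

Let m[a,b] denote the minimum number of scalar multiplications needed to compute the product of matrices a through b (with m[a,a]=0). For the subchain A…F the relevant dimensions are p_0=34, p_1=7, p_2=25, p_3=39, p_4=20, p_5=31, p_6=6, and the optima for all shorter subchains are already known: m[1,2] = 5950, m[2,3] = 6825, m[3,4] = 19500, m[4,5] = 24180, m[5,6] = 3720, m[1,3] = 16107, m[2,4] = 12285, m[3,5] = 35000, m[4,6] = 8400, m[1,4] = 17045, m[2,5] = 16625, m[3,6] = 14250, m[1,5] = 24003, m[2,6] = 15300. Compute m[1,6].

m[1,6] = min over k∈[1,5] of m[1,k]+m[k+1,6]+p_{0}·p_k·p_{6}.
k=1: 0 + 15300 + 34·7·6 = 16728; k=2: 5950 + 14250 + 34·25·6 = 25300; k=3: 16107 + 8400 + 34·39·6 = 32463; k=4: 17045 + 3720 + 34·20·6 = 24845; k=5: 24003 + 0 + 34·31·6 = 30327.
Minimum: 16728 at k=1.

16728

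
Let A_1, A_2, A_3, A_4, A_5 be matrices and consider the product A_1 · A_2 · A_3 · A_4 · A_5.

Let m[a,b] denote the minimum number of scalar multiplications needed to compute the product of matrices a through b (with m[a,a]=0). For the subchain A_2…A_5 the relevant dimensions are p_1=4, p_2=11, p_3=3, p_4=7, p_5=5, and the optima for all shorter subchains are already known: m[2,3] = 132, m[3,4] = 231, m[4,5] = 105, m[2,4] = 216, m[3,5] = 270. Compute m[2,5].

m[2,5] = min over k∈[2,4] of m[2,k]+m[k+1,5]+p_{1}·p_k·p_{5}.
k=2: 0 + 270 + 4·11·5 = 490; k=3: 132 + 105 + 4·3·5 = 297; k=4: 216 + 0 + 4·7·5 = 356.
Minimum: 297 at k=3.

297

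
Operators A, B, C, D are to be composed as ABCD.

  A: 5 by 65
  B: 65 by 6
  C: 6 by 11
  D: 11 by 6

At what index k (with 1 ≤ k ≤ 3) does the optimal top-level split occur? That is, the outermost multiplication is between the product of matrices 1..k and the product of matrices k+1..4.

Adjacent pairs: AB = 5·65·6 = 1950; BC = 65·6·11 = 4290; CD = 6·11·6 = 396.
Length 3: A..C: k=1: 0+4290+5·65·11=7865; k=2: 1950+0+5·6·11=2280 → min 2280 | B..D: k=2: 0+396+65·6·6=2736; k=3: 4290+0+65·11·6=8580 → min 2736.
Top-level splits: k=1: (A..A)·(B..D) → 0+2736+5·65·6 = 4686; k=2: (A..B)·(C..D) → 1950+396+5·6·6 = 2526; k=3: (A..C)·(D..D) → 2280+0+5·11·6 = 2610.
Best split is after B, i.e. k = 2.

2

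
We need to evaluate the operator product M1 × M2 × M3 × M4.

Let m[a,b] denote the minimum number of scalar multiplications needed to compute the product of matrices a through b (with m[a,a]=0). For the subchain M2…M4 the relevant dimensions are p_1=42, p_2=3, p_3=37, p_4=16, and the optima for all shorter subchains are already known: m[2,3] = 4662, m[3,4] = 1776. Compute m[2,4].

m[2,4] = min over k∈[2,3] of m[2,k]+m[k+1,4]+p_{1}·p_k·p_{4}.
k=2: 0 + 1776 + 42·3·16 = 3792; k=3: 4662 + 0 + 42·37·16 = 29526.
Minimum: 3792 at k=2.

3792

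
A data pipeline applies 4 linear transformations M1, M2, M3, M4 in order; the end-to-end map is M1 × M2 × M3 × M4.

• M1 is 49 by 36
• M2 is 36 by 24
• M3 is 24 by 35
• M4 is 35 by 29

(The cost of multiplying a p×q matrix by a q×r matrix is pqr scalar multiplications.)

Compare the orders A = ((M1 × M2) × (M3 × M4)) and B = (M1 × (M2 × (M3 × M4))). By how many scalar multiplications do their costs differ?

Order A = ((M1 × M2) × (M3 × M4)): (M1 × M2): 49×36 by 36×24 → 49×24, cost 49·36·24 = 42336; (M3 × M4): 24×35 by 35×29 → 24×29, cost 24·35·29 = 24360; ((M1 × M2) × (M3 × M4)): 49×24 by 24×29 → 49×29, cost 49·24·29 = 34104; cumulative 100800. Total 100800.
Order B = (M1 × (M2 × (M3 × M4))): (M3 × M4): 24×35 by 35×29 → 24×29, cost 24·35·29 = 24360; (M2 × (M3 × M4)): 36×24 by 24×29 → 36×29, cost 36·24·29 = 25056; cumulative 49416; (M1 × (M2 × (M3 × M4))): 49×36 by 36×29 → 49×29, cost 49·36·29 = 51156; cumulative 100572. Total 100572.
Difference: |100800 − 100572| = 228.

228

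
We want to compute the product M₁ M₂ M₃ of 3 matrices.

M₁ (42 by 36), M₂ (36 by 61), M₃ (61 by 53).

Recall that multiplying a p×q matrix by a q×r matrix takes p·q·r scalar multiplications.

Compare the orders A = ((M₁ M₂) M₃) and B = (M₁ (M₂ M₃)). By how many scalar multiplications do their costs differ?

31494

Order A = ((M₁ M₂) M₃): (M₁ M₂): 42×36 by 36×61 → 42×61, cost 42·36·61 = 92232; ((M₁ M₂) M₃): 42×61 by 61×53 → 42×53, cost 42·61·53 = 135786; cumulative 228018. Total 228018.
Order B = (M₁ (M₂ M₃)): (M₂ M₃): 36×61 by 61×53 → 36×53, cost 36·61·53 = 116388; (M₁ (M₂ M₃)): 42×36 by 36×53 → 42×53, cost 42·36·53 = 80136; cumulative 196524. Total 196524.
Difference: |228018 − 196524| = 31494.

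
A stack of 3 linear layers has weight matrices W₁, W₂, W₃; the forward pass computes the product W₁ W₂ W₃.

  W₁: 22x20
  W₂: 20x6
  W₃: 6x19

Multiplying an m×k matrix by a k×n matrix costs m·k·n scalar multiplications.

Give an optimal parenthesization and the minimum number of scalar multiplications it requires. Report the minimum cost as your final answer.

(W₁ (W₂ W₃)): cost 10640.
((W₁ W₂) W₃): cost 5148.
Optimal: ((W₁ W₂) W₃) with cost 5148.

5148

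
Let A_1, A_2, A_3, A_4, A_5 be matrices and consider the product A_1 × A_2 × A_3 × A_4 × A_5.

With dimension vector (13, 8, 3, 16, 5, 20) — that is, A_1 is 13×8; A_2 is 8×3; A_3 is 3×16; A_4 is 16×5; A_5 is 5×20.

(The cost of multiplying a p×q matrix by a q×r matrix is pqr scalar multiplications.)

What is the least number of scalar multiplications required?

1632

Adjacent pairs: A_1A_2 = 13·8·3 = 312; A_2A_3 = 8·3·16 = 384; A_3A_4 = 3·16·5 = 240; A_4A_5 = 16·5·20 = 1600.
Length 3: A_1..A_3: k=1: 0+384+13·8·16=2048; k=2: 312+0+13·3·16=936 → min 936 | A_2..A_4: k=2: 0+240+8·3·5=360; k=3: 384+0+8·16·5=1024 → min 360 | A_3..A_5: k=3: 0+1600+3·16·20=2560; k=4: 240+0+3·5·20=540 → min 540.
Length 4: A_1..A_4: k=1: 0+360+13·8·5=880; k=2: 312+240+13·3·5=747; k=3: 936+0+13·16·5=1976 → min 747 | A_2..A_5: k=2: 0+540+8·3·20=1020; k=3: 384+1600+8·16·20=4544; k=4: 360+0+8·5·20=1160 → min 1020.
Length 5: A_1..A_5: k=1: 0+1020+13·8·20=3100; k=2: 312+540+13·3·20=1632; k=3: 936+1600+13·16·20=6696; k=4: 747+0+13·5·20=2047 → min 1632.
Optimal order: ((A_1 × A_2) × ((A_3 × A_4) × A_5)) with cost 1632.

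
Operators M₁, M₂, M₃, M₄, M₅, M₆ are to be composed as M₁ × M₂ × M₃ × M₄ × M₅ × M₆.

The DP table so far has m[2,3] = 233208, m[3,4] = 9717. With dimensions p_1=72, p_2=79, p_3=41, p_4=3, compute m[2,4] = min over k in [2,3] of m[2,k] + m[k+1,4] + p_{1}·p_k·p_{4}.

m[2,4] = min over k∈[2,3] of m[2,k]+m[k+1,4]+p_{1}·p_k·p_{4}.
k=2: 0 + 9717 + 72·79·3 = 26781; k=3: 233208 + 0 + 72·41·3 = 242064.
Minimum: 26781 at k=2.

26781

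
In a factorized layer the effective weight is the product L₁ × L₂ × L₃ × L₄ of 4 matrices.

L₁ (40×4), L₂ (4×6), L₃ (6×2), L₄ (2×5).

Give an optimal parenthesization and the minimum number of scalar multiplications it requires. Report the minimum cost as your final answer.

768

Adjacent pairs: L₁L₂ = 40·4·6 = 960; L₂L₃ = 4·6·2 = 48; L₃L₄ = 6·2·5 = 60.
Length 3: L₁..L₃: k=1: 0+48+40·4·2=368; k=2: 960+0+40·6·2=1440 → min 368 | L₂..L₄: k=2: 0+60+4·6·5=180; k=3: 48+0+4·2·5=88 → min 88.
Length 4: L₁..L₄: k=1: 0+88+40·4·5=888; k=2: 960+60+40·6·5=2220; k=3: 368+0+40·2·5=768 → min 768.
Optimal parenthesization: ((L₁ × (L₂ × L₃)) × L₄) with cost 768.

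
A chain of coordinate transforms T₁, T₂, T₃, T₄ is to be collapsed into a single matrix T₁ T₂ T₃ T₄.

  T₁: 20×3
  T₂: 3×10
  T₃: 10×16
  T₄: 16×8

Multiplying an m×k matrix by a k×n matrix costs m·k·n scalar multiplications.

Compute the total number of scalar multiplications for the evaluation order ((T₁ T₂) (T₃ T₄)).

3480

(T₁ T₂): 20×3 by 3×10 → 20×10, cost 20·3·10 = 600
(T₃ T₄): 10×16 by 16×8 → 10×8, cost 10·16·8 = 1280
((T₁ T₂) (T₃ T₄)): 20×10 by 10×8 → 20×8, cost 20·10·8 = 1600; cumulative 3480
Total: 3480 scalar multiplications.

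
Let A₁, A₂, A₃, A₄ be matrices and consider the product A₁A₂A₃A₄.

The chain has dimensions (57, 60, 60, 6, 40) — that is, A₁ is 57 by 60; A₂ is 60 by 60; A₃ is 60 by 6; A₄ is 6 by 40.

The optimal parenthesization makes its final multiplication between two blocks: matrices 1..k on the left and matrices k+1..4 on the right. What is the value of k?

3

Adjacent pairs: A₁A₂ = 57·60·60 = 205200; A₂A₃ = 60·60·6 = 21600; A₃A₄ = 60·6·40 = 14400.
Length 3: A₁..A₃: k=1: 0+21600+57·60·6=42120; k=2: 205200+0+57·60·6=225720 → min 42120 | A₂..A₄: k=2: 0+14400+60·60·40=158400; k=3: 21600+0+60·6·40=36000 → min 36000.
Top-level splits: k=1: (A₁..A₁)·(A₂..A₄) → 0+36000+57·60·40 = 172800; k=2: (A₁..A₂)·(A₃..A₄) → 205200+14400+57·60·40 = 356400; k=3: (A₁..A₃)·(A₄..A₄) → 42120+0+57·6·40 = 55800.
Best split is after A₃, i.e. k = 3.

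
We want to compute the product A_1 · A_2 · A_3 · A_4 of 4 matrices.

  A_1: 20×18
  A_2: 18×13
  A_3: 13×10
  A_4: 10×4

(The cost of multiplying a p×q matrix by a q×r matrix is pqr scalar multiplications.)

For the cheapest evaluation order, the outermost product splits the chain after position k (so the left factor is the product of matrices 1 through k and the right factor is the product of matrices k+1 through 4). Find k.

Adjacent pairs: A_1A_2 = 20·18·13 = 4680; A_2A_3 = 18·13·10 = 2340; A_3A_4 = 13·10·4 = 520.
Length 3: A_1..A_3: k=1: 0+2340+20·18·10=5940; k=2: 4680+0+20·13·10=7280 → min 5940 | A_2..A_4: k=2: 0+520+18·13·4=1456; k=3: 2340+0+18·10·4=3060 → min 1456.
Top-level splits: k=1: (A_1..A_1)·(A_2..A_4) → 0+1456+20·18·4 = 2896; k=2: (A_1..A_2)·(A_3..A_4) → 4680+520+20·13·4 = 6240; k=3: (A_1..A_3)·(A_4..A_4) → 5940+0+20·10·4 = 6740.
Best split is after A_1, i.e. k = 1.

1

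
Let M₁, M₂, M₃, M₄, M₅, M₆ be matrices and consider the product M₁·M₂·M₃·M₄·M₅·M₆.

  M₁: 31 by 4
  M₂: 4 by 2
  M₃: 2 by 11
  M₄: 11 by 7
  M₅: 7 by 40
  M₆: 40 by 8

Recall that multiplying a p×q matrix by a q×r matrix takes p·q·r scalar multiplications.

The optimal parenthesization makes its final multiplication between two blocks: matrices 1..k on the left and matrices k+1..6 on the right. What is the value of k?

Adjacent pairs: M₁M₂ = 31·4·2 = 248; M₂M₃ = 4·2·11 = 88; M₃M₄ = 2·11·7 = 154; M₄M₅ = 11·7·40 = 3080; M₅M₆ = 7·40·8 = 2240.
Length 3: M₁..M₃: k=1: 0+88+31·4·11=1452; k=2: 248+0+31·2·11=930 → min 930 | M₂..M₄: k=2: 0+154+4·2·7=210; k=3: 88+0+4·11·7=396 → min 210 | M₃..M₅: k=3: 0+3080+2·11·40=3960; k=4: 154+0+2·7·40=714 → min 714 | M₄..M₆: k=4: 0+2240+11·7·8=2856; k=5: 3080+0+11·40·8=6600 → min 2856.
Length 4: M₁..M₄: k=1: 0+210+31·4·7=1078; k=2: 248+154+31·2·7=836; k=3: 930+0+31·11·7=3317 → min 836 | M₂..M₅: k=2: 0+714+4·2·40=1034; k=3: 88+3080+4·11·40=4928; k=4: 210+0+4·7·40=1330 → min 1034 | M₃..M₆: k=3: 0+2856+2·11·8=3032; k=4: 154+2240+2·7·8=2506; k=5: 714+0+2·40·8=1354 → min 1354.
Length 5: M₁..M₅: k=1: 0+1034+31·4·40=5994; k=2: 248+714+31·2·40=3442; k=3: 930+3080+31·11·40=17650; k=4: 836+0+31·7·40=9516 → min 3442 | M₂..M₆: k=2: 0+1354+4·2·8=1418; k=3: 88+2856+4·11·8=3296; k=4: 210+2240+4·7·8=2674; k=5: 1034+0+4·40·8=2314 → min 1418.
Top-level splits: k=1: (M₁..M₁)·(M₂..M₆) → 0+1418+31·4·8 = 2410; k=2: (M₁..M₂)·(M₃..M₆) → 248+1354+31·2·8 = 2098; k=3: (M₁..M₃)·(M₄..M₆) → 930+2856+31·11·8 = 6514; k=4: (M₁..M₄)·(M₅..M₆) → 836+2240+31·7·8 = 4812; k=5: (M₁..M₅)·(M₆..M₆) → 3442+0+31·40·8 = 13362.
Best split is after M₂, i.e. k = 2.

2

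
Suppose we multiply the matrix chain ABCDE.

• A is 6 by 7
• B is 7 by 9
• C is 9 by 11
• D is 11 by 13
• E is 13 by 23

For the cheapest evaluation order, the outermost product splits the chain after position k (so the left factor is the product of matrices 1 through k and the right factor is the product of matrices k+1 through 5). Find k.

4

Adjacent pairs: AB = 6·7·9 = 378; BC = 7·9·11 = 693; CD = 9·11·13 = 1287; DE = 11·13·23 = 3289.
Length 3: A..C: k=1: 0+693+6·7·11=1155; k=2: 378+0+6·9·11=972 → min 972 | B..D: k=2: 0+1287+7·9·13=2106; k=3: 693+0+7·11·13=1694 → min 1694 | C..E: k=3: 0+3289+9·11·23=5566; k=4: 1287+0+9·13·23=3978 → min 3978.
Length 4: A..D: k=1: 0+1694+6·7·13=2240; k=2: 378+1287+6·9·13=2367; k=3: 972+0+6·11·13=1830 → min 1830 | B..E: k=2: 0+3978+7·9·23=5427; k=3: 693+3289+7·11·23=5753; k=4: 1694+0+7·13·23=3787 → min 3787.
Top-level splits: k=1: (A..A)·(B..E) → 0+3787+6·7·23 = 4753; k=2: (A..B)·(C..E) → 378+3978+6·9·23 = 5598; k=3: (A..C)·(D..E) → 972+3289+6·11·23 = 5779; k=4: (A..D)·(E..E) → 1830+0+6·13·23 = 3624.
Best split is after D, i.e. k = 4.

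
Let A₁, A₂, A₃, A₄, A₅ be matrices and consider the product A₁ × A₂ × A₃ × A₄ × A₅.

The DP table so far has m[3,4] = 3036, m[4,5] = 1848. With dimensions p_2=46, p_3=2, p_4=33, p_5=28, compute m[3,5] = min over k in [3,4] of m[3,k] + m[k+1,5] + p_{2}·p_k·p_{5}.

m[3,5] = min over k∈[3,4] of m[3,k]+m[k+1,5]+p_{2}·p_k·p_{5}.
k=3: 0 + 1848 + 46·2·28 = 4424; k=4: 3036 + 0 + 46·33·28 = 45540.
Minimum: 4424 at k=3.

4424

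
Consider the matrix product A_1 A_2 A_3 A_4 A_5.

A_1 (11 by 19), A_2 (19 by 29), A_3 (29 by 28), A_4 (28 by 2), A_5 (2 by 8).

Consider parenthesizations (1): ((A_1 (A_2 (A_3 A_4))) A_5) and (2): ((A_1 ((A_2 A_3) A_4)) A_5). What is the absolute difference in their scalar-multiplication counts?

13766

Order (1) = ((A_1 (A_2 (A_3 A_4))) A_5): (A_3 A_4): 29×28 by 28×2 → 29×2, cost 29·28·2 = 1624; (A_2 (A_3 A_4)): 19×29 by 29×2 → 19×2, cost 19·29·2 = 1102; cumulative 2726; (A_1 (A_2 (A_3 A_4))): 11×19 by 19×2 → 11×2, cost 11·19·2 = 418; cumulative 3144; ((A_1 (A_2 (A_3 A_4))) A_5): 11×2 by 2×8 → 11×8, cost 11·2·8 = 176; cumulative 3320. Total 3320.
Order (2) = ((A_1 ((A_2 A_3) A_4)) A_5): (A_2 A_3): 19×29 by 29×28 → 19×28, cost 19·29·28 = 15428; ((A_2 A_3) A_4): 19×28 by 28×2 → 19×2, cost 19·28·2 = 1064; cumulative 16492; (A_1 ((A_2 A_3) A_4)): 11×19 by 19×2 → 11×2, cost 11·19·2 = 418; cumulative 16910; ((A_1 ((A_2 A_3) A_4)) A_5): 11×2 by 2×8 → 11×8, cost 11·2·8 = 176; cumulative 17086. Total 17086.
Difference: |3320 − 17086| = 13766.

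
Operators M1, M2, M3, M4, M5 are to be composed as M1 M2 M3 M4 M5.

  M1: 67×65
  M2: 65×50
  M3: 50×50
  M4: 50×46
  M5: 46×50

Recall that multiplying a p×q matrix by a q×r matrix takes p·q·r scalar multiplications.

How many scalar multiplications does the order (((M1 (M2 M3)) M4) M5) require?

(M2 M3): 65×50 by 50×50 → 65×50, cost 65·50·50 = 162500
(M1 (M2 M3)): 67×65 by 65×50 → 67×50, cost 67·65·50 = 217750; cumulative 380250
((M1 (M2 M3)) M4): 67×50 by 50×46 → 67×46, cost 67·50·46 = 154100; cumulative 534350
(((M1 (M2 M3)) M4) M5): 67×46 by 46×50 → 67×50, cost 67·46·50 = 154100; cumulative 688450
Total: 688450 scalar multiplications.

688450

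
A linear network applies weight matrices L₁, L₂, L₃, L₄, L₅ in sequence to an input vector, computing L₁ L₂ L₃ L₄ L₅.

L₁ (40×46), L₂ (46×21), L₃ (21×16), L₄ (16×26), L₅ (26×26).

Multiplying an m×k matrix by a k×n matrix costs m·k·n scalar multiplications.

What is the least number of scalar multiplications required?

72352

Adjacent pairs: L₁L₂ = 40·46·21 = 38640; L₂L₃ = 46·21·16 = 15456; L₃L₄ = 21·16·26 = 8736; L₄L₅ = 16·26·26 = 10816.
Length 3: L₁..L₃: k=1: 0+15456+40·46·16=44896; k=2: 38640+0+40·21·16=52080 → min 44896 | L₂..L₄: k=2: 0+8736+46·21·26=33852; k=3: 15456+0+46·16·26=34592 → min 33852 | L₃..L₅: k=3: 0+10816+21·16·26=19552; k=4: 8736+0+21·26·26=22932 → min 19552.
Length 4: L₁..L₄: k=1: 0+33852+40·46·26=81692; k=2: 38640+8736+40·21·26=69216; k=3: 44896+0+40·16·26=61536 → min 61536 | L₂..L₅: k=2: 0+19552+46·21·26=44668; k=3: 15456+10816+46·16·26=45408; k=4: 33852+0+46·26·26=64948 → min 44668.
Length 5: L₁..L₅: k=1: 0+44668+40·46·26=92508; k=2: 38640+19552+40·21·26=80032; k=3: 44896+10816+40·16·26=72352; k=4: 61536+0+40·26·26=88576 → min 72352.
Optimal order: ((L₁ (L₂ L₃)) (L₄ L₅)) with cost 72352.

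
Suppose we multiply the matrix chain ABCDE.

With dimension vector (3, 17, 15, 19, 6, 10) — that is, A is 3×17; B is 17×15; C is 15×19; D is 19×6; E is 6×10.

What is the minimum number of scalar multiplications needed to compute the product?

2142

Adjacent pairs: AB = 3·17·15 = 765; BC = 17·15·19 = 4845; CD = 15·19·6 = 1710; DE = 19·6·10 = 1140.
Length 3: A..C: k=1: 0+4845+3·17·19=5814; k=2: 765+0+3·15·19=1620 → min 1620 | B..D: k=2: 0+1710+17·15·6=3240; k=3: 4845+0+17·19·6=6783 → min 3240 | C..E: k=3: 0+1140+15·19·10=3990; k=4: 1710+0+15·6·10=2610 → min 2610.
Length 4: A..D: k=1: 0+3240+3·17·6=3546; k=2: 765+1710+3·15·6=2745; k=3: 1620+0+3·19·6=1962 → min 1962 | B..E: k=2: 0+2610+17·15·10=5160; k=3: 4845+1140+17·19·10=9215; k=4: 3240+0+17·6·10=4260 → min 4260.
Length 5: A..E: k=1: 0+4260+3·17·10=4770; k=2: 765+2610+3·15·10=3825; k=3: 1620+1140+3·19·10=3330; k=4: 1962+0+3·6·10=2142 → min 2142.
Optimal order: ((((AB)C)D)E) with cost 2142.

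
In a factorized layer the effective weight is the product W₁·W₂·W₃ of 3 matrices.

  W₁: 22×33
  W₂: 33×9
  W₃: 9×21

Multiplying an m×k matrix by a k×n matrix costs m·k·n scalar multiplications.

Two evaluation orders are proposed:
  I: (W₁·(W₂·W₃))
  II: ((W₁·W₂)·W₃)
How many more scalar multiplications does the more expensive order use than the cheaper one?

10791

Order I = (W₁·(W₂·W₃)): (W₂·W₃): 33×9 by 9×21 → 33×21, cost 33·9·21 = 6237; (W₁·(W₂·W₃)): 22×33 by 33×21 → 22×21, cost 22·33·21 = 15246; cumulative 21483. Total 21483.
Order II = ((W₁·W₂)·W₃): (W₁·W₂): 22×33 by 33×9 → 22×9, cost 22·33·9 = 6534; ((W₁·W₂)·W₃): 22×9 by 9×21 → 22×21, cost 22·9·21 = 4158; cumulative 10692. Total 10692.
Difference: |21483 − 10692| = 10791.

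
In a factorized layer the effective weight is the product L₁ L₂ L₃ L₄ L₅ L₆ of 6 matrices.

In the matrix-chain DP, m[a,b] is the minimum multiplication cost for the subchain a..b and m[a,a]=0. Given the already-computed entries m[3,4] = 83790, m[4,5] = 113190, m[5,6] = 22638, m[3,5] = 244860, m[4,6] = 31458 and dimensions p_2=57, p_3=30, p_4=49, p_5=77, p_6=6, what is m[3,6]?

41718

m[3,6] = min over k∈[3,5] of m[3,k]+m[k+1,6]+p_{2}·p_k·p_{6}.
k=3: 0 + 31458 + 57·30·6 = 41718; k=4: 83790 + 22638 + 57·49·6 = 123186; k=5: 244860 + 0 + 57·77·6 = 271194.
Minimum: 41718 at k=3.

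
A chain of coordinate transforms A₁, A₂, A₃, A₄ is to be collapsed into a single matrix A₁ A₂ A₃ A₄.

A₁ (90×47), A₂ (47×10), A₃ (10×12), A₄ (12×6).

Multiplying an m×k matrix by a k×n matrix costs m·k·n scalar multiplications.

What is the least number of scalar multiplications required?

Adjacent pairs: A₁A₂ = 90·47·10 = 42300; A₂A₃ = 47·10·12 = 5640; A₃A₄ = 10·12·6 = 720.
Length 3: A₁..A₃: k=1: 0+5640+90·47·12=56400; k=2: 42300+0+90·10·12=53100 → min 53100 | A₂..A₄: k=2: 0+720+47·10·6=3540; k=3: 5640+0+47·12·6=9024 → min 3540.
Length 4: A₁..A₄: k=1: 0+3540+90·47·6=28920; k=2: 42300+720+90·10·6=48420; k=3: 53100+0+90·12·6=59580 → min 28920.
Optimal order: (A₁ (A₂ (A₃ A₄))) with cost 28920.

28920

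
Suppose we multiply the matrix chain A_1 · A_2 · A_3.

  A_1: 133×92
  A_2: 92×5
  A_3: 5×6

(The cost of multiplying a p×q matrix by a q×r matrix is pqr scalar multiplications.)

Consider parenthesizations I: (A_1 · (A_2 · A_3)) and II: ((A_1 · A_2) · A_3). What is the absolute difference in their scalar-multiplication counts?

Order I = (A_1 · (A_2 · A_3)): (A_2 · A_3): 92×5 by 5×6 → 92×6, cost 92·5·6 = 2760; (A_1 · (A_2 · A_3)): 133×92 by 92×6 → 133×6, cost 133·92·6 = 73416; cumulative 76176. Total 76176.
Order II = ((A_1 · A_2) · A_3): (A_1 · A_2): 133×92 by 92×5 → 133×5, cost 133·92·5 = 61180; ((A_1 · A_2) · A_3): 133×5 by 5×6 → 133×6, cost 133·5·6 = 3990; cumulative 65170. Total 65170.
Difference: |76176 − 65170| = 11006.

11006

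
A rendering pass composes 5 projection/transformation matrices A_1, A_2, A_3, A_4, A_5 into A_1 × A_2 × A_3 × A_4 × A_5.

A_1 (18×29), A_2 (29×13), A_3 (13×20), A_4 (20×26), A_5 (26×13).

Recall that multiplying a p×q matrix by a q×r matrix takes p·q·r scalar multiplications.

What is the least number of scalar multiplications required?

Adjacent pairs: A_1A_2 = 18·29·13 = 6786; A_2A_3 = 29·13·20 = 7540; A_3A_4 = 13·20·26 = 6760; A_4A_5 = 20·26·13 = 6760.
Length 3: A_1..A_3: k=1: 0+7540+18·29·20=17980; k=2: 6786+0+18·13·20=11466 → min 11466 | A_2..A_4: k=2: 0+6760+29·13·26=16562; k=3: 7540+0+29·20·26=22620 → min 16562 | A_3..A_5: k=3: 0+6760+13·20·13=10140; k=4: 6760+0+13·26·13=11154 → min 10140.
Length 4: A_1..A_4: k=1: 0+16562+18·29·26=30134; k=2: 6786+6760+18·13·26=19630; k=3: 11466+0+18·20·26=20826 → min 19630 | A_2..A_5: k=2: 0+10140+29·13·13=15041; k=3: 7540+6760+29·20·13=21840; k=4: 16562+0+29·26·13=26364 → min 15041.
Length 5: A_1..A_5: k=1: 0+15041+18·29·13=21827; k=2: 6786+10140+18·13·13=19968; k=3: 11466+6760+18·20·13=22906; k=4: 19630+0+18·26·13=25714 → min 19968.
Optimal order: ((A_1 × A_2) × (A_3 × (A_4 × A_5))) with cost 19968.

19968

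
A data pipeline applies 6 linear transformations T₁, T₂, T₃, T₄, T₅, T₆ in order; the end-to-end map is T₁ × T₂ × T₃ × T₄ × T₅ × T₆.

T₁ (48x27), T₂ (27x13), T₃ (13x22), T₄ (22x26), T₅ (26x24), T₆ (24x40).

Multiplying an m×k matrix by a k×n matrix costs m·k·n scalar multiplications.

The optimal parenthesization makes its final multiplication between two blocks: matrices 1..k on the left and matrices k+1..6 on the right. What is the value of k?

2

Adjacent pairs: T₁T₂ = 48·27·13 = 16848; T₂T₃ = 27·13·22 = 7722; T₃T₄ = 13·22·26 = 7436; T₄T₅ = 22·26·24 = 13728; T₅T₆ = 26·24·40 = 24960.
Length 3: T₁..T₃: k=1: 0+7722+48·27·22=36234; k=2: 16848+0+48·13·22=30576 → min 30576 | T₂..T₄: k=2: 0+7436+27·13·26=16562; k=3: 7722+0+27·22·26=23166 → min 16562 | T₃..T₅: k=3: 0+13728+13·22·24=20592; k=4: 7436+0+13·26·24=15548 → min 15548 | T₄..T₆: k=4: 0+24960+22·26·40=47840; k=5: 13728+0+22·24·40=34848 → min 34848.
Length 4: T₁..T₄: k=1: 0+16562+48·27·26=50258; k=2: 16848+7436+48·13·26=40508; k=3: 30576+0+48·22·26=58032 → min 40508 | T₂..T₅: k=2: 0+15548+27·13·24=23972; k=3: 7722+13728+27·22·24=35706; k=4: 16562+0+27·26·24=33410 → min 23972 | T₃..T₆: k=3: 0+34848+13·22·40=46288; k=4: 7436+24960+13·26·40=45916; k=5: 15548+0+13·24·40=28028 → min 28028.
Length 5: T₁..T₅: k=1: 0+23972+48·27·24=55076; k=2: 16848+15548+48·13·24=47372; k=3: 30576+13728+48·22·24=69648; k=4: 40508+0+48·26·24=70460 → min 47372 | T₂..T₆: k=2: 0+28028+27·13·40=42068; k=3: 7722+34848+27·22·40=66330; k=4: 16562+24960+27·26·40=69602; k=5: 23972+0+27·24·40=49892 → min 42068.
Top-level splits: k=1: (T₁..T₁)·(T₂..T₆) → 0+42068+48·27·40 = 93908; k=2: (T₁..T₂)·(T₃..T₆) → 16848+28028+48·13·40 = 69836; k=3: (T₁..T₃)·(T₄..T₆) → 30576+34848+48·22·40 = 107664; k=4: (T₁..T₄)·(T₅..T₆) → 40508+24960+48·26·40 = 115388; k=5: (T₁..T₅)·(T₆..T₆) → 47372+0+48·24·40 = 93452.
Best split is after T₂, i.e. k = 2.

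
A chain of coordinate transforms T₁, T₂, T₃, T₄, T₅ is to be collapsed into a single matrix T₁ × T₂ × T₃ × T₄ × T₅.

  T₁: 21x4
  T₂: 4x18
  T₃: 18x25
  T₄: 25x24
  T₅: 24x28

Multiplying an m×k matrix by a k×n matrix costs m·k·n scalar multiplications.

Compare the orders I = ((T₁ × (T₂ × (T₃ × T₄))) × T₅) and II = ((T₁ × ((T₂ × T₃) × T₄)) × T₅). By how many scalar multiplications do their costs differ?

8328

Order I = ((T₁ × (T₂ × (T₃ × T₄))) × T₅): (T₃ × T₄): 18×25 by 25×24 → 18×24, cost 18·25·24 = 10800; (T₂ × (T₃ × T₄)): 4×18 by 18×24 → 4×24, cost 4·18·24 = 1728; cumulative 12528; (T₁ × (T₂ × (T₃ × T₄))): 21×4 by 4×24 → 21×24, cost 21·4·24 = 2016; cumulative 14544; ((T₁ × (T₂ × (T₃ × T₄))) × T₅): 21×24 by 24×28 → 21×28, cost 21·24·28 = 14112; cumulative 28656. Total 28656.
Order II = ((T₁ × ((T₂ × T₃) × T₄)) × T₅): (T₂ × T₃): 4×18 by 18×25 → 4×25, cost 4·18·25 = 1800; ((T₂ × T₃) × T₄): 4×25 by 25×24 → 4×24, cost 4·25·24 = 2400; cumulative 4200; (T₁ × ((T₂ × T₃) × T₄)): 21×4 by 4×24 → 21×24, cost 21·4·24 = 2016; cumulative 6216; ((T₁ × ((T₂ × T₃) × T₄)) × T₅): 21×24 by 24×28 → 21×28, cost 21·24·28 = 14112; cumulative 20328. Total 20328.
Difference: |28656 − 20328| = 8328.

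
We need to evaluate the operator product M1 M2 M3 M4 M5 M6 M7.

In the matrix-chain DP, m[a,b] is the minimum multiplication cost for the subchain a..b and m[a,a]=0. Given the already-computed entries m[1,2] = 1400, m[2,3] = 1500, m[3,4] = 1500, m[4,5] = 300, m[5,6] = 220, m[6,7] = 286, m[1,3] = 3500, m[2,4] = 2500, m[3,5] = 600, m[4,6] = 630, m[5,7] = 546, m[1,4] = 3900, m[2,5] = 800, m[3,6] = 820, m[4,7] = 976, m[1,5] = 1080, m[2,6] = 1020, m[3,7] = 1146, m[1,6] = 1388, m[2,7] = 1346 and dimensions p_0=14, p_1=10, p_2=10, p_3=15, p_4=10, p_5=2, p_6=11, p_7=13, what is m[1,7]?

m[1,7] = min over k∈[1,6] of m[1,k]+m[k+1,7]+p_{0}·p_k·p_{7}.
k=1: 0 + 1346 + 14·10·13 = 3166; k=2: 1400 + 1146 + 14·10·13 = 4366; k=3: 3500 + 976 + 14·15·13 = 7206; k=4: 3900 + 546 + 14·10·13 = 6266; k=5: 1080 + 286 + 14·2·13 = 1730; k=6: 1388 + 0 + 14·11·13 = 3390.
Minimum: 1730 at k=5.

1730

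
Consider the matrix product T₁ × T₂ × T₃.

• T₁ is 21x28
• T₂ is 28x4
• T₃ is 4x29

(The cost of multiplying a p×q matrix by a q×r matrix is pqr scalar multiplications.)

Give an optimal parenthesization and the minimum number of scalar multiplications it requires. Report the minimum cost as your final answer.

(T₁ × (T₂ × T₃)): cost 20300.
((T₁ × T₂) × T₃): cost 4788.
Optimal: ((T₁ × T₂) × T₃) with cost 4788.

4788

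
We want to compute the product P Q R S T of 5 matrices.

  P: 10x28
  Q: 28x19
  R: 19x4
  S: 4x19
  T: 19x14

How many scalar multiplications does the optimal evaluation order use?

4872

Adjacent pairs: PQ = 10·28·19 = 5320; QR = 28·19·4 = 2128; RS = 19·4·19 = 1444; ST = 4·19·14 = 1064.
Length 3: P..R: k=1: 0+2128+10·28·4=3248; k=2: 5320+0+10·19·4=6080 → min 3248 | Q..S: k=2: 0+1444+28·19·19=11552; k=3: 2128+0+28·4·19=4256 → min 4256 | R..T: k=3: 0+1064+19·4·14=2128; k=4: 1444+0+19·19·14=6498 → min 2128.
Length 4: P..S: k=1: 0+4256+10·28·19=9576; k=2: 5320+1444+10·19·19=10374; k=3: 3248+0+10·4·19=4008 → min 4008 | Q..T: k=2: 0+2128+28·19·14=9576; k=3: 2128+1064+28·4·14=4760; k=4: 4256+0+28·19·14=11704 → min 4760.
Length 5: P..T: k=1: 0+4760+10·28·14=8680; k=2: 5320+2128+10·19·14=10108; k=3: 3248+1064+10·4·14=4872; k=4: 4008+0+10·19·14=6668 → min 4872.
Optimal order: ((P (Q R)) (S T)) with cost 4872.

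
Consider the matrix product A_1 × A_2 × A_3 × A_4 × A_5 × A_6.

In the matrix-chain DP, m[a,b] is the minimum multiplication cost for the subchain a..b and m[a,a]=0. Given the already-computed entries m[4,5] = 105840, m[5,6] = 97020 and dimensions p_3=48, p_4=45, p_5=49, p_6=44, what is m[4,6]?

192060

m[4,6] = min over k∈[4,5] of m[4,k]+m[k+1,6]+p_{3}·p_k·p_{6}.
k=4: 0 + 97020 + 48·45·44 = 192060; k=5: 105840 + 0 + 48·49·44 = 209328.
Minimum: 192060 at k=4.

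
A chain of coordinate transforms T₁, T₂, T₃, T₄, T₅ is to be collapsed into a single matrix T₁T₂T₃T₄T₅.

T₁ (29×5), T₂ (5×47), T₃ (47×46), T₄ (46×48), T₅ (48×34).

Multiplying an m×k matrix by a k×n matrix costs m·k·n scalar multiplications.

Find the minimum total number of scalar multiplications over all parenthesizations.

34940

Adjacent pairs: T₁T₂ = 29·5·47 = 6815; T₂T₃ = 5·47·46 = 10810; T₃T₄ = 47·46·48 = 103776; T₄T₅ = 46·48·34 = 75072.
Length 3: T₁..T₃: k=1: 0+10810+29·5·46=17480; k=2: 6815+0+29·47·46=69513 → min 17480 | T₂..T₄: k=2: 0+103776+5·47·48=115056; k=3: 10810+0+5·46·48=21850 → min 21850 | T₃..T₅: k=3: 0+75072+47·46·34=148580; k=4: 103776+0+47·48·34=180480 → min 148580.
Length 4: T₁..T₄: k=1: 0+21850+29·5·48=28810; k=2: 6815+103776+29·47·48=176015; k=3: 17480+0+29·46·48=81512 → min 28810 | T₂..T₅: k=2: 0+148580+5·47·34=156570; k=3: 10810+75072+5·46·34=93702; k=4: 21850+0+5·48·34=30010 → min 30010.
Length 5: T₁..T₅: k=1: 0+30010+29·5·34=34940; k=2: 6815+148580+29·47·34=201737; k=3: 17480+75072+29·46·34=137908; k=4: 28810+0+29·48·34=76138 → min 34940.
Optimal order: (T₁(((T₂T₃)T₄)T₅)) with cost 34940.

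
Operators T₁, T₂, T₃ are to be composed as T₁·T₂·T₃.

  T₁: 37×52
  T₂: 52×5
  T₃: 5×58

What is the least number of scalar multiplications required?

Order (T₁·(T₂·T₃)): (T₂·T₃): 52×5 by 5×58 → 52×58, cost 52·5·58 = 15080; (T₁·(T₂·T₃)): 37×52 by 52×58 → 37×58, cost 37·52·58 = 111592; cumulative 126672. Total 126672.
Order ((T₁·T₂)·T₃): (T₁·T₂): 37×52 by 52×5 → 37×5, cost 37·52·5 = 9620; ((T₁·T₂)·T₃): 37×5 by 5×58 → 37×58, cost 37·5·58 = 10730; cumulative 20350. Total 20350.
Minimum: 20350.

20350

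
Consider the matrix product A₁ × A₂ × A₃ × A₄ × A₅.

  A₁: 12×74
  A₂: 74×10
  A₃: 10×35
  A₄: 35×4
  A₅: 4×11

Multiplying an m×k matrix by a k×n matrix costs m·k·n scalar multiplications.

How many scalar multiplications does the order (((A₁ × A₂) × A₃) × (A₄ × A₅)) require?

(A₁ × A₂): 12×74 by 74×10 → 12×10, cost 12·74·10 = 8880
((A₁ × A₂) × A₃): 12×10 by 10×35 → 12×35, cost 12·10·35 = 4200; cumulative 13080
(A₄ × A₅): 35×4 by 4×11 → 35×11, cost 35·4·11 = 1540
(((A₁ × A₂) × A₃) × (A₄ × A₅)): 12×35 by 35×11 → 12×11, cost 12·35·11 = 4620; cumulative 19240
Total: 19240 scalar multiplications.

19240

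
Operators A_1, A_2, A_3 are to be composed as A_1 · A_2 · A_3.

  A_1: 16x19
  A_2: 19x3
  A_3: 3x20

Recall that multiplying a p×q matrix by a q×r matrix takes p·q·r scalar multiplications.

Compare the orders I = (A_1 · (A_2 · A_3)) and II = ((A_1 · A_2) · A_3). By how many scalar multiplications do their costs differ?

5348

Order I = (A_1 · (A_2 · A_3)): (A_2 · A_3): 19×3 by 3×20 → 19×20, cost 19·3·20 = 1140; (A_1 · (A_2 · A_3)): 16×19 by 19×20 → 16×20, cost 16·19·20 = 6080; cumulative 7220. Total 7220.
Order II = ((A_1 · A_2) · A_3): (A_1 · A_2): 16×19 by 19×3 → 16×3, cost 16·19·3 = 912; ((A_1 · A_2) · A_3): 16×3 by 3×20 → 16×20, cost 16·3·20 = 960; cumulative 1872. Total 1872.
Difference: |7220 − 1872| = 5348.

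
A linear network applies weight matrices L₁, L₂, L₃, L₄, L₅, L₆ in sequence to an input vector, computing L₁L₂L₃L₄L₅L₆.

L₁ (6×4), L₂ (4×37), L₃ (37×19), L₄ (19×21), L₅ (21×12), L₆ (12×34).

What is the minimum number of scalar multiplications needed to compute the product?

Adjacent pairs: L₁L₂ = 6·4·37 = 888; L₂L₃ = 4·37·19 = 2812; L₃L₄ = 37·19·21 = 14763; L₄L₅ = 19·21·12 = 4788; L₅L₆ = 21·12·34 = 8568.
Length 3: L₁..L₃: k=1: 0+2812+6·4·19=3268; k=2: 888+0+6·37·19=5106 → min 3268 | L₂..L₄: k=2: 0+14763+4·37·21=17871; k=3: 2812+0+4·19·21=4408 → min 4408 | L₃..L₅: k=3: 0+4788+37·19·12=13224; k=4: 14763+0+37·21·12=24087 → min 13224 | L₄..L₆: k=4: 0+8568+19·21·34=22134; k=5: 4788+0+19·12·34=12540 → min 12540.
Length 4: L₁..L₄: k=1: 0+4408+6·4·21=4912; k=2: 888+14763+6·37·21=20313; k=3: 3268+0+6·19·21=5662 → min 4912 | L₂..L₅: k=2: 0+13224+4·37·12=15000; k=3: 2812+4788+4·19·12=8512; k=4: 4408+0+4·21·12=5416 → min 5416 | L₃..L₆: k=3: 0+12540+37·19·34=36442; k=4: 14763+8568+37·21·34=49749; k=5: 13224+0+37·12·34=28320 → min 28320.
Length 5: L₁..L₅: k=1: 0+5416+6·4·12=5704; k=2: 888+13224+6·37·12=16776; k=3: 3268+4788+6·19·12=9424; k=4: 4912+0+6·21·12=6424 → min 5704 | L₂..L₆: k=2: 0+28320+4·37·34=33352; k=3: 2812+12540+4·19·34=17936; k=4: 4408+8568+4·21·34=15832; k=5: 5416+0+4·12·34=7048 → min 7048.
Length 6: L₁..L₆: k=1: 0+7048+6·4·34=7864; k=2: 888+28320+6·37·34=36756; k=3: 3268+12540+6·19·34=19684; k=4: 4912+8568+6·21·34=17764; k=5: 5704+0+6·12·34=8152 → min 7864.
Optimal order: (L₁((((L₂L₃)L₄)L₅)L₆)) with cost 7864.

7864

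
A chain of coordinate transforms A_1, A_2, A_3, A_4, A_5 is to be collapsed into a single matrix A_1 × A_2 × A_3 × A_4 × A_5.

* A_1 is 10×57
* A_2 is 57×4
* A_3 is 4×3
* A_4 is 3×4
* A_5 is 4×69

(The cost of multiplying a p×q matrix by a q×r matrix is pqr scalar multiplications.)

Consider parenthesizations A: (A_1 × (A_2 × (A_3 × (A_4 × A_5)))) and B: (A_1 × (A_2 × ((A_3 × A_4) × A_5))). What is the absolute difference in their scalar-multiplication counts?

504

Order A = (A_1 × (A_2 × (A_3 × (A_4 × A_5)))): (A_4 × A_5): 3×4 by 4×69 → 3×69, cost 3·4·69 = 828; (A_3 × (A_4 × A_5)): 4×3 by 3×69 → 4×69, cost 4·3·69 = 828; cumulative 1656; (A_2 × (A_3 × (A_4 × A_5))): 57×4 by 4×69 → 57×69, cost 57·4·69 = 15732; cumulative 17388; (A_1 × (A_2 × (A_3 × (A_4 × A_5)))): 10×57 by 57×69 → 10×69, cost 10·57·69 = 39330; cumulative 56718. Total 56718.
Order B = (A_1 × (A_2 × ((A_3 × A_4) × A_5))): (A_3 × A_4): 4×3 by 3×4 → 4×4, cost 4·3·4 = 48; ((A_3 × A_4) × A_5): 4×4 by 4×69 → 4×69, cost 4·4·69 = 1104; cumulative 1152; (A_2 × ((A_3 × A_4) × A_5)): 57×4 by 4×69 → 57×69, cost 57·4·69 = 15732; cumulative 16884; (A_1 × (A_2 × ((A_3 × A_4) × A_5))): 10×57 by 57×69 → 10×69, cost 10·57·69 = 39330; cumulative 56214. Total 56214.
Difference: |56718 − 56214| = 504.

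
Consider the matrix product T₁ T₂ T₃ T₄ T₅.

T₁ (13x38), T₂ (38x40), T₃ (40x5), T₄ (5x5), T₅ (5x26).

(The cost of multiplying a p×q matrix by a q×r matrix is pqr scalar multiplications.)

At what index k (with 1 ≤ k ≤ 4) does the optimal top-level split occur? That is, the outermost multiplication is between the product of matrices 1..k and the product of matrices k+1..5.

Adjacent pairs: T₁T₂ = 13·38·40 = 19760; T₂T₃ = 38·40·5 = 7600; T₃T₄ = 40·5·5 = 1000; T₄T₅ = 5·5·26 = 650.
Length 3: T₁..T₃: k=1: 0+7600+13·38·5=10070; k=2: 19760+0+13·40·5=22360 → min 10070 | T₂..T₄: k=2: 0+1000+38·40·5=8600; k=3: 7600+0+38·5·5=8550 → min 8550 | T₃..T₅: k=3: 0+650+40·5·26=5850; k=4: 1000+0+40·5·26=6200 → min 5850.
Length 4: T₁..T₄: k=1: 0+8550+13·38·5=11020; k=2: 19760+1000+13·40·5=23360; k=3: 10070+0+13·5·5=10395 → min 10395 | T₂..T₅: k=2: 0+5850+38·40·26=45370; k=3: 7600+650+38·5·26=13190; k=4: 8550+0+38·5·26=13490 → min 13190.
Top-level splits: k=1: (T₁..T₁)·(T₂..T₅) → 0+13190+13·38·26 = 26034; k=2: (T₁..T₂)·(T₃..T₅) → 19760+5850+13·40·26 = 39130; k=3: (T₁..T₃)·(T₄..T₅) → 10070+650+13·5·26 = 12410; k=4: (T₁..T₄)·(T₅..T₅) → 10395+0+13·5·26 = 12085.
Best split is after T₄, i.e. k = 4.

4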